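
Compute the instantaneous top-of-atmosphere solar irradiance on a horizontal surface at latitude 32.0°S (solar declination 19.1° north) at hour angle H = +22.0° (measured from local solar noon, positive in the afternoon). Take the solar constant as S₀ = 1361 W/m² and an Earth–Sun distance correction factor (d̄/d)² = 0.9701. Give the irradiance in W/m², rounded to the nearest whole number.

752 W/m²

With φ = -32.0°, δ = 19.1°, H = 22.00°: sin φ sin δ = -0.1734, cos φ cos δ cos H = 0.7430, so cos θ_z = 0.5696.
Top-of-atmosphere irradiance = S₀ (d̄/d)² cos θ_z = 1361 × 0.9701 × 0.5696 = 752.05 W/m².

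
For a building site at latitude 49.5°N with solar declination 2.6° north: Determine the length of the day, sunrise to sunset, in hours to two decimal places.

cos H_s = −tan(49.5°) · tan(2.6°) = -0.0532, so H_s = arccos(-0.0532) = 93.05°.
Day length = 2 H_s / 15° h⁻¹ = 186.10° / 15 = 12.407 h.

12.41 hours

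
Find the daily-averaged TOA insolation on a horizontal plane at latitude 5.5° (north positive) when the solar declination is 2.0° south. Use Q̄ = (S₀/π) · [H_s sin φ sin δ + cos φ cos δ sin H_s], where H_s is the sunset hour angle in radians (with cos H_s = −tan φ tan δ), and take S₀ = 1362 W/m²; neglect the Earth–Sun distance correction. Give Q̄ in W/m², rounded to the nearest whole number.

429 W/m²

cos H_s = −tan(5.5°) · tan(-2.0°) = 0.0034, so H_s = arccos(0.0034) = 89.81°. In radians, H_s = 1.5675.
H_s sin φ sin δ = 1.5675 × 0.0958 × -0.0349 = -0.0052.
cos φ cos δ sin H_s = 0.9954 × 0.9994 × 1.0000 = 0.9948.
Q̄ = (1362/π) × (-0.0052 + 0.9948) = 433.54 × 0.9896 = 429.03 W/m².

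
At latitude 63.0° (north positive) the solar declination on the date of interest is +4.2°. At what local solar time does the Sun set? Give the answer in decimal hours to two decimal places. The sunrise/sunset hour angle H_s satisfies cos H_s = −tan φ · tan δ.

18.55 h

cos H_s = −tan(63.0°) · tan(4.2°) = -0.1441, so H_s = arccos(-0.1441) = 98.29°.
Sunset is at 12 + H_s/15 = 12 + 6.553 = 18.553 h local solar time.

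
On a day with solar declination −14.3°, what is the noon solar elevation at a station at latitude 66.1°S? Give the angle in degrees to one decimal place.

At local solar noon the hour angle is zero, so the elevation is 90° − |φ − δ| = 90° − |-66.1° − (-14.3°)| = 90° − 51.8° = 38.2°.

38.2°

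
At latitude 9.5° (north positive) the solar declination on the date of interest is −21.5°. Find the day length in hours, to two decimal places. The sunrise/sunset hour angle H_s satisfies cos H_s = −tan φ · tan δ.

11.50 hours

cos H_s = −tan(9.5°) · tan(-21.5°) = 0.0659, so H_s = arccos(0.0659) = 86.22°.
Day length = 2 H_s / 15° h⁻¹ = 172.44° / 15 = 11.496 h.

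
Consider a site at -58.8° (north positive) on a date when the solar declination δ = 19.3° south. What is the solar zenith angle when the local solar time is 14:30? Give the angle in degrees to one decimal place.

47.9°

Hour angle H = 15° × (14.5 − 12) = 37.50°.
With φ = -58.8°, δ = -19.3°, H = 37.50°: sin φ sin δ = 0.2827, cos φ cos δ cos H = 0.3879, so cos θ_z = 0.6706.
θ_z = arccos(0.6706) = 47.89°.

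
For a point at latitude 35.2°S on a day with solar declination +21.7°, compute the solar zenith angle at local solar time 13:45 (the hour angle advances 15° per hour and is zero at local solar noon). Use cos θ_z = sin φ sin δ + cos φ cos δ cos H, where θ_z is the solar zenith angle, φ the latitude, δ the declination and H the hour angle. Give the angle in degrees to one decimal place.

Hour angle H = 15° × (13.75 − 12) = 26.25°.
cos θ_z = sin φ sin δ + cos φ cos δ cos H = (-0.5764)(0.3697) + (0.8171)(0.9291)(0.8969) = 0.4678.
θ_z = arccos(0.4678) = 62.11°.

62.1°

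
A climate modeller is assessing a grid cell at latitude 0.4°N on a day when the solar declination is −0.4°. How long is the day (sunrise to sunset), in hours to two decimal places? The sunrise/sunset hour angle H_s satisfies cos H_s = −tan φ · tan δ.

12.00 hours

The sunset hour angle satisfies cos H_s = −tan φ tan δ = 0.0000, giving H_s = 90.00°.
Day length = 2 H_s / 15° h⁻¹ = 180.00° / 15 = 12.000 h.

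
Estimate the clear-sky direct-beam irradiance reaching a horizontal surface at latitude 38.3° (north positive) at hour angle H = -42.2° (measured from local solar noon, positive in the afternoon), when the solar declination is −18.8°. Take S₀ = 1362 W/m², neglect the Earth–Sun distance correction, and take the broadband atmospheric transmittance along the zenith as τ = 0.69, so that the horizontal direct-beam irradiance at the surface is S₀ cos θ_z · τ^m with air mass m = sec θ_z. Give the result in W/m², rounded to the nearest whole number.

166 W/m²

With φ = 38.3°, δ = -18.8°, H = -42.20°: sin φ sin δ = -0.1997, cos φ cos δ cos H = 0.5503, so cos θ_z = 0.3506.
Air mass m = 1/cos θ_z = 1/0.3506 = 2.852; τ^m = 0.69^2.852 = 0.3471.
Surface direct beam = 1362 × 0.3506 × 0.3471 = 165.75 W/m².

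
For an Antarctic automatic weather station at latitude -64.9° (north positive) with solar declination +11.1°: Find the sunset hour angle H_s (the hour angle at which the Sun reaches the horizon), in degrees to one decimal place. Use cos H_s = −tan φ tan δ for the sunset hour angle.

−tan φ tan δ = −(-2.1348)(0.1962) = 0.4188; H_s = arccos(0.4188) = 65.24°.

65.2°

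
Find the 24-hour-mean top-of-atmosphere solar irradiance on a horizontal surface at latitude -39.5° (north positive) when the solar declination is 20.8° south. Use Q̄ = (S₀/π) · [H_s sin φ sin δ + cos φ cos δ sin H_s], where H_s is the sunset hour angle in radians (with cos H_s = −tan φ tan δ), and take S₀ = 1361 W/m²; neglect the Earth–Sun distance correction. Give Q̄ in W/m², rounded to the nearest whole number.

482 W/m²

The sunset hour angle satisfies cos H_s = −tan φ tan δ = -0.3131, giving H_s = 108.25°. In radians, H_s = 1.8893.
H_s sin φ sin δ = 1.8893 × -0.6361 × -0.3551 = 0.4268.
cos φ cos δ sin H_s = 0.7716 × 0.9348 × 0.9497 = 0.6850.
Q̄ = (1361/π) × (0.4268 + 0.6850) = 433.22 × 1.1118 = 481.65 W/m².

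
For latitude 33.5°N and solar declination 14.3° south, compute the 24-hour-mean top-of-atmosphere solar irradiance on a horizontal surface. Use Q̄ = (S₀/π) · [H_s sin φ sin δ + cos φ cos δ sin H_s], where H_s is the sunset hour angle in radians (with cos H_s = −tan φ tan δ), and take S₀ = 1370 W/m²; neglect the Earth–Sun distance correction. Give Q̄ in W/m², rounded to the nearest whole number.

264 W/m²

cos H_s = −tan(33.5°) · tan(-14.3°) = 0.1687, so H_s = arccos(0.1687) = 80.29°. In radians, H_s = 1.4013.
H_s sin φ sin δ = 1.4013 × 0.5519 × -0.2470 = -0.1910.
cos φ cos δ sin H_s = 0.8339 × 0.9690 × 0.9857 = 0.7965.
Q̄ = (1370/π) × (-0.1910 + 0.7965) = 436.08 × 0.6055 = 264.05 W/m².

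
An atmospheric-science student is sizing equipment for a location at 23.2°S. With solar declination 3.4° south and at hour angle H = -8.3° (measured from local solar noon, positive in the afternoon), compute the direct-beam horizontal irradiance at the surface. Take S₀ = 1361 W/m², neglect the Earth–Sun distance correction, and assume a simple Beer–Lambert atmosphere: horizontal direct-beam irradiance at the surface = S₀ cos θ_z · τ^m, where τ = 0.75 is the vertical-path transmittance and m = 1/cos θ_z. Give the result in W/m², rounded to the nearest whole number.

931 W/m²

With φ = -23.2°, δ = -3.4°, H = -8.30°: sin φ sin δ = 0.0234, cos φ cos δ cos H = 0.9079, so cos θ_z = 0.9313.
Air mass m = 1/cos θ_z = 1/0.9313 = 1.074; τ^m = 0.75^1.074 = 0.7342.
Surface direct beam = 1361 × 0.9313 × 0.7342 = 930.60 W/m².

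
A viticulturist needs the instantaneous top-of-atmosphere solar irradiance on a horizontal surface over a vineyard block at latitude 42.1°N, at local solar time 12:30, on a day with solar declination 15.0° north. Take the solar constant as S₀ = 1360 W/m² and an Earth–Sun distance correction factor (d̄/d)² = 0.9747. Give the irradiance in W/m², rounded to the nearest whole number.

1172 W/m²

Hour angle H = 15° × (12.5 − 12) = 7.50°.
With φ = 42.1°, δ = 15.0°, H = 7.50°: sin φ sin δ = 0.1735, cos φ cos δ cos H = 0.7106, so cos θ_z = 0.8841.
Top-of-atmosphere irradiance = S₀ (d̄/d)² cos θ_z = 1360 × 0.9747 × 0.8841 = 1171.96 W/m².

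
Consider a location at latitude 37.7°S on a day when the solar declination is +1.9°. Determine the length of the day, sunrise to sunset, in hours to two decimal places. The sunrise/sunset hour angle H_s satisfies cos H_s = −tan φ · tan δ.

cos H_s = −tan(-37.7°) · tan(1.9°) = 0.0256, so H_s = arccos(0.0256) = 88.53°.
Day length = 2 H_s / 15° h⁻¹ = 177.06° / 15 = 11.804 h.

11.80 hours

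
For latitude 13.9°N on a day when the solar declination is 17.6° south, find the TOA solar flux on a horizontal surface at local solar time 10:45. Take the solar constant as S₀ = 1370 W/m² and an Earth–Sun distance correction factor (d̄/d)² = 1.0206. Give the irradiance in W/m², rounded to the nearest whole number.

Hour angle H = 15° × (10.75 − 12) = -18.75°.
With φ = 13.9°, δ = -17.6°, H = -18.75°: sin φ sin δ = -0.0726, cos φ cos δ cos H = 0.8762, so cos θ_z = 0.8036.
Top-of-atmosphere irradiance = S₀ (d̄/d)² cos θ_z = 1370 × 1.0206 × 0.8036 = 1123.61 W/m².

1124 W/m²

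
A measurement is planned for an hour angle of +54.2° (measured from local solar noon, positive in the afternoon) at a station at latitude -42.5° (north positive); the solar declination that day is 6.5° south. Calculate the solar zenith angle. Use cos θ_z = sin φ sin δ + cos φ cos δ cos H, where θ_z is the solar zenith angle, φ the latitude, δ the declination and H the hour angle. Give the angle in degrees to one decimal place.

59.7°

With φ = -42.5°, δ = -6.5°, H = 54.20°: sin φ sin δ = 0.0765, cos φ cos δ cos H = 0.4285, so cos θ_z = 0.5050.
θ_z = arccos(0.5050) = 59.67°.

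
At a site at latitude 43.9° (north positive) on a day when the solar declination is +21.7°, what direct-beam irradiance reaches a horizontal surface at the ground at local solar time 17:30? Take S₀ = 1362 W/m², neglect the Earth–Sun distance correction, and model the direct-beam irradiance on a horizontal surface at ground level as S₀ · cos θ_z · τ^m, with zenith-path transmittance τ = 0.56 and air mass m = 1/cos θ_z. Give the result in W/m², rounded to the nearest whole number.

87 W/m²

Hour angle H = 15° × (17.5 − 12) = 82.50°.
cos θ_z = sin φ sin δ + cos φ cos δ cos H = (0.6934)(0.3697) + (0.7206)(0.9291)(0.1305) = 0.3437.
Air mass m = 1/cos θ_z = 1/0.3437 = 2.910; τ^m = 0.56^2.910 = 0.1850.
Surface direct beam = 1362 × 0.3437 × 0.1850 = 86.60 W/m².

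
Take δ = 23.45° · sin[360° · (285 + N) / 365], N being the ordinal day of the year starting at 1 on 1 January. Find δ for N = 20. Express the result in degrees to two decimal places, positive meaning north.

360 × (285 + 20) / 365 = 300.822°; sin(300.822°) = -0.8588.
δ = 23.45 × -0.8588 = -20.139° ≈ -20.14°.

-20.14°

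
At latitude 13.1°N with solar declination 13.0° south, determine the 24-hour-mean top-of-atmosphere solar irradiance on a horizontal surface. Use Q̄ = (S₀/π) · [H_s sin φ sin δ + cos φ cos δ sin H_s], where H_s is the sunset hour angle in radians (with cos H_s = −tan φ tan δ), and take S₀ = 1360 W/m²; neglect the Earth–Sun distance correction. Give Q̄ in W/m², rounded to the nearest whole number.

377 W/m²

−tan φ tan δ = −(0.2327)(-0.2309) = 0.0537; H_s = arccos(0.0537) = 86.92°. In radians, H_s = 1.5170.
H_s sin φ sin δ = 1.5170 × 0.2267 × -0.2250 = -0.0774.
cos φ cos δ sin H_s = 0.9740 × 0.9744 × 0.9986 = 0.9477.
Q̄ = (1360/π) × (-0.0774 + 0.9477) = 432.90 × 0.8703 = 376.75 W/m².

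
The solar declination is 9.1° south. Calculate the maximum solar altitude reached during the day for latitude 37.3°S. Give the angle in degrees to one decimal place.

61.8°

At local solar noon the hour angle is zero, so the elevation is 90° − |φ − δ| = 90° − |-37.3° − (-9.1°)| = 90° − 28.2° = 61.8°.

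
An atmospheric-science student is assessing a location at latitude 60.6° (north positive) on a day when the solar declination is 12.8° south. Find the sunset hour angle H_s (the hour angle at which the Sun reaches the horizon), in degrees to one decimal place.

The sunset hour angle satisfies cos H_s = −tan φ tan δ = 0.4032, giving H_s = 66.22°.

66.2°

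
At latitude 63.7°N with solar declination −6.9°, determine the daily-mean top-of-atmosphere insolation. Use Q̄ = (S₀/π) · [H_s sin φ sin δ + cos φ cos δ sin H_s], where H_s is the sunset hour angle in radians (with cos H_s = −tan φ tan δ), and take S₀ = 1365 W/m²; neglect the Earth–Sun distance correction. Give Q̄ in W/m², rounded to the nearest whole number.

123 W/m²

cos H_s = −tan(63.7°) · tan(-6.9°) = 0.2449, so H_s = arccos(0.2449) = 75.82°. In radians, H_s = 1.3233.
H_s sin φ sin δ = 1.3233 × 0.8965 × -0.1201 = -0.1425.
cos φ cos δ sin H_s = 0.4431 × 0.9928 × 0.9695 = 0.4265.
Q̄ = (1365/π) × (-0.1425 + 0.4265) = 434.49 × 0.2840 = 123.40 W/m².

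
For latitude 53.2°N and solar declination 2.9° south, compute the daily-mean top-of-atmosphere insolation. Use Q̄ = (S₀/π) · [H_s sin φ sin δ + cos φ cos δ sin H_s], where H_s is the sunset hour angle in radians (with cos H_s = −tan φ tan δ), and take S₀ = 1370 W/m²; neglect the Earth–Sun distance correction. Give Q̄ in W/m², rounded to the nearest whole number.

234 W/m²

cos H_s = −tan(53.2°) · tan(-2.9°) = 0.0677, so H_s = arccos(0.0677) = 86.12°. In radians, H_s = 1.5031.
H_s sin φ sin δ = 1.5031 × 0.8007 × -0.0506 = -0.0609.
cos φ cos δ sin H_s = 0.5990 × 0.9987 × 0.9977 = 0.5968.
Q̄ = (1370/π) × (-0.0609 + 0.5968) = 436.08 × 0.5359 = 233.70 W/m².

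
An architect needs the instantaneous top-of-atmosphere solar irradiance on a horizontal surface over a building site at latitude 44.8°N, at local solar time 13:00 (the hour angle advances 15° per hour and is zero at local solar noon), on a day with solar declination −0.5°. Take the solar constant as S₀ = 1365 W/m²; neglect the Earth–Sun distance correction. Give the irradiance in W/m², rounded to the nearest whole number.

927 W/m²

Hour angle H = 15° × (13 − 12) = 15.00°.
cos θ_z = sin(44.8°) sin(-0.5°) + cos(44.8°) cos(-0.5°) cos(15.00°) = -0.0061 + 0.6854 = 0.6793.
Top-of-atmosphere irradiance = S₀ cos θ_z = 1365 × 0.6793 = 927.24 W/m².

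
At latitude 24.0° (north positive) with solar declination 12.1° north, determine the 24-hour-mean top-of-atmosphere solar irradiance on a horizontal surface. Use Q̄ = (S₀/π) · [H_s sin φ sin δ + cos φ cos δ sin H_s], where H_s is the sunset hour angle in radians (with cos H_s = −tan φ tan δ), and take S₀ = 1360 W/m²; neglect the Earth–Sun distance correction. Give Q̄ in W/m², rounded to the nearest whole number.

−tan φ tan δ = −(0.4452)(0.2144) = -0.0955; H_s = arccos(-0.0955) = 95.48°. In radians, H_s = 1.6664.
H_s sin φ sin δ = 1.6664 × 0.4067 × 0.2096 = 0.1421.
cos φ cos δ sin H_s = 0.9135 × 0.9778 × 0.9954 = 0.8891.
Q̄ = (1360/π) × (0.1421 + 0.8891) = 432.90 × 1.0312 = 446.41 W/m².

446 W/m²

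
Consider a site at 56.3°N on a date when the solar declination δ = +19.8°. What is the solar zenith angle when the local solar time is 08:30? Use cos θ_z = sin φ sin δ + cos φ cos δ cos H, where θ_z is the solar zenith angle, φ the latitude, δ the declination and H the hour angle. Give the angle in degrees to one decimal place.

Hour angle H = 15° × (8.5 − 12) = -52.50°.
cos θ_z = sin φ sin δ + cos φ cos δ cos H = (0.8320)(0.3387) + (0.5548)(0.9409)(0.6088) = 0.5996.
θ_z = arccos(0.5996) = 53.16°.

53.2°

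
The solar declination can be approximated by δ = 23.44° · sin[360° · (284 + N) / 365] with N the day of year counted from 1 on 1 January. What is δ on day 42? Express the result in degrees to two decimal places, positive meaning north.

-14.58°

360 × (284 + 42) / 365 = 321.534°; sin(321.534°) = -0.6221.
δ = 23.44 × -0.6221 = -14.582° ≈ -14.58°.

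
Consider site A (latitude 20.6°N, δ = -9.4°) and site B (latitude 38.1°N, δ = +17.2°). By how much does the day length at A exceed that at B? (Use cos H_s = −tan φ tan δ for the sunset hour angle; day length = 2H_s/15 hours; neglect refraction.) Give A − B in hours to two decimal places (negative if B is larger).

A: H_s = arccos(−tan 20.6° · tan -9.4°) = 86.43°, so 2H_s/15 = 11.5240 h.
B: H_s = arccos(−tan 38.1° · tan 17.2°) = 104.05°, so 2H_s/15 = 13.8733 h.
A − B = 11.5240 − 13.8733 = -2.3493 h.

-2.35 h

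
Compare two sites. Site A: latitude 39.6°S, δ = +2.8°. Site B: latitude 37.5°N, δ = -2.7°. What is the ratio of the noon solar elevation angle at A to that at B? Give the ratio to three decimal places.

0.956

A: 90° − |-39.6 − (2.8)| = 47.60°.
B: 90° − |37.5 − (-2.7)| = 49.80°.
Ratio A/B = 47.6000 / 49.8000 = 0.9558.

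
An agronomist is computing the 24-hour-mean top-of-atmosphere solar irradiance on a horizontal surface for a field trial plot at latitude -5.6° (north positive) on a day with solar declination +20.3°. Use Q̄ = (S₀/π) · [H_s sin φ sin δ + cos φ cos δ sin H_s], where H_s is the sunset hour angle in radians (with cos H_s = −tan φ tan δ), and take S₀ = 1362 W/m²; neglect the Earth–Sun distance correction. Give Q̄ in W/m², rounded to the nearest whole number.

382 W/m²

The sunset hour angle satisfies cos H_s = −tan φ tan δ = 0.0363, giving H_s = 87.92°. In radians, H_s = 1.5345.
H_s sin φ sin δ = 1.5345 × -0.0976 × 0.3469 = -0.0520.
cos φ cos δ sin H_s = 0.9952 × 0.9379 × 0.9993 = 0.9327.
Q̄ = (1362/π) × (-0.0520 + 0.9327) = 433.54 × 0.8807 = 381.82 W/m².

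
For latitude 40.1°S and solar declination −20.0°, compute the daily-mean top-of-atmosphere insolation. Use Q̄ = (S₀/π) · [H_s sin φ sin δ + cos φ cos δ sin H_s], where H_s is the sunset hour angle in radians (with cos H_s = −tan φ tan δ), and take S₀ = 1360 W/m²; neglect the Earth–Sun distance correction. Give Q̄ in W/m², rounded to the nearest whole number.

476 W/m²

cos H_s = −tan(-40.1°) · tan(-20.0°) = -0.3065, so H_s = arccos(-0.3065) = 107.85°. In radians, H_s = 1.8823.
H_s sin φ sin δ = 1.8823 × -0.6441 × -0.3420 = 0.4146.
cos φ cos δ sin H_s = 0.7649 × 0.9397 × 0.9519 = 0.6842.
Q̄ = (1360/π) × (0.4146 + 0.6842) = 432.90 × 1.0988 = 475.67 W/m².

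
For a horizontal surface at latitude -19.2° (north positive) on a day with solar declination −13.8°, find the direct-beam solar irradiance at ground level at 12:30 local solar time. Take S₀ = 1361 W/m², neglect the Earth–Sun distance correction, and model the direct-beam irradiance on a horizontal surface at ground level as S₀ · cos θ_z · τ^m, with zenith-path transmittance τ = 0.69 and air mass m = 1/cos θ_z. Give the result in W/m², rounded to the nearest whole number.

923 W/m²

Hour angle H = 15° × (12.5 − 12) = 7.50°.
With φ = -19.2°, δ = -13.8°, H = 7.50°: sin φ sin δ = 0.0784, cos φ cos δ cos H = 0.9093, so cos θ_z = 0.9877.
Air mass m = 1/cos θ_z = 1/0.9877 = 1.012; τ^m = 0.69^1.012 = 0.6869.
Surface direct beam = 1361 × 0.9877 × 0.6869 = 923.37 W/m².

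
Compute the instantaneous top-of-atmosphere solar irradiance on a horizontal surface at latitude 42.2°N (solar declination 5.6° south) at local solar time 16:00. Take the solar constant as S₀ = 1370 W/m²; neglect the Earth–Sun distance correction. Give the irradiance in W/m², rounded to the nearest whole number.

415 W/m²

Hour angle H = 15° × (16 − 12) = 60.00°.
cos θ_z = sin φ sin δ + cos φ cos δ cos H = (0.6717)(-0.0976) + (0.7408)(0.9952)(0.5000) = 0.3031.
Top-of-atmosphere irradiance = S₀ cos θ_z = 1370 × 0.3031 = 415.25 W/m².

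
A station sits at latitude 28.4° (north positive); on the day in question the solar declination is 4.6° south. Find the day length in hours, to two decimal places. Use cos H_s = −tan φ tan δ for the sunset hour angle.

11.67 hours

The sunset hour angle satisfies cos H_s = −tan φ tan δ = 0.0435, giving H_s = 87.51°.
Day length = 2 H_s / 15° h⁻¹ = 175.02° / 15 = 11.668 h.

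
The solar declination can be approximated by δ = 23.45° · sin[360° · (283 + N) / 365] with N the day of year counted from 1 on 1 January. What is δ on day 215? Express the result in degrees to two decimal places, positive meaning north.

360 × (283 + 215) / 365 = 491.178°; sin(491.178°) = 0.7527.
δ = 23.45 × 0.7527 = 17.651° ≈ +17.65°.

+17.65°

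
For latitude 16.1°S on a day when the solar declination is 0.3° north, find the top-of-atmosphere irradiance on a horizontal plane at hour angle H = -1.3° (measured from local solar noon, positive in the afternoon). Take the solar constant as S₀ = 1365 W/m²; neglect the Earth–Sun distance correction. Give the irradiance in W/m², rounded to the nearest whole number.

cos θ_z = sin φ sin δ + cos φ cos δ cos H = (-0.2773)(0.0052) + (0.9608)(1.0000)(0.9997) = 0.9591.
Top-of-atmosphere irradiance = S₀ cos θ_z = 1365 × 0.9591 = 1309.17 W/m².

1309 W/m²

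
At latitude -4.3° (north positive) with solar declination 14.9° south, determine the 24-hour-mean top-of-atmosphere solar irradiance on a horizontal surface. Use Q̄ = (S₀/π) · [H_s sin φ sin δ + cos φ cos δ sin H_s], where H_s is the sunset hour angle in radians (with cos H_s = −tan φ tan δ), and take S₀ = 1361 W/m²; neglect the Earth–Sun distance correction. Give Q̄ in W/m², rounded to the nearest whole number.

431 W/m²

The sunset hour angle satisfies cos H_s = −tan φ tan δ = -0.0200, giving H_s = 91.15°. In radians, H_s = 1.5909.
H_s sin φ sin δ = 1.5909 × -0.0750 × -0.2571 = 0.0307.
cos φ cos δ sin H_s = 0.9972 × 0.9664 × 0.9998 = 0.9635.
Q̄ = (1361/π) × (0.0307 + 0.9635) = 433.22 × 0.9942 = 430.71 W/m².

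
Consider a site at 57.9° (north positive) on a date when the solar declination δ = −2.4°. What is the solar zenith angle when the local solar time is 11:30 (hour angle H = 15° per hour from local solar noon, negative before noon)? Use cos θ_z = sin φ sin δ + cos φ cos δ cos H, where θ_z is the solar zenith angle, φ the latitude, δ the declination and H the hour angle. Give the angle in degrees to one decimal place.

Hour angle H = 15° × (11.5 − 12) = -7.50°.
cos θ_z = sin(57.9°) sin(-2.4°) + cos(57.9°) cos(-2.4°) cos(-7.50°) = -0.0355 + 0.5264 = 0.4909.
θ_z = arccos(0.4909) = 60.60°.

60.6°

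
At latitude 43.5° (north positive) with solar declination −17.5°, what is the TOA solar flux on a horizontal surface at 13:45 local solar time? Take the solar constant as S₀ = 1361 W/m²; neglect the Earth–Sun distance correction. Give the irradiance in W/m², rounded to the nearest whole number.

Hour angle H = 15° × (13.75 − 12) = 26.25°.
cos θ_z = sin(43.5°) sin(-17.5°) + cos(43.5°) cos(-17.5°) cos(26.25°) = -0.2070 + 0.6205 = 0.4135.
Top-of-atmosphere irradiance = S₀ cos θ_z = 1361 × 0.4135 = 562.77 W/m².

563 W/m²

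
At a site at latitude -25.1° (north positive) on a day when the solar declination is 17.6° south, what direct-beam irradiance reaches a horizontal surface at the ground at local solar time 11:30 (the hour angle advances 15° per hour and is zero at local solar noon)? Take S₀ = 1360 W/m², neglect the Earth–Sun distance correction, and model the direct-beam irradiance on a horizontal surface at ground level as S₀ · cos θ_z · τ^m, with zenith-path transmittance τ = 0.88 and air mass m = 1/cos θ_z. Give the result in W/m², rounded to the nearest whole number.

1175 W/m²

Hour angle H = 15° × (11.5 − 12) = -7.50°.
cos θ_z = sin φ sin δ + cos φ cos δ cos H = (-0.4242)(-0.3024) + (0.9056)(0.9532)(0.9914) = 0.9841.
Air mass m = 1/cos θ_z = 1/0.9841 = 1.016; τ^m = 0.88^1.016 = 0.8782.
Surface direct beam = 1360 × 0.9841 × 0.8782 = 1175.36 W/m².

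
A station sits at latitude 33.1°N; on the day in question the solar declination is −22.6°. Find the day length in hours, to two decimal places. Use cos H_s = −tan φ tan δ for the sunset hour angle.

9.90 hours

The sunset hour angle satisfies cos H_s = −tan φ tan δ = 0.2714, giving H_s = 74.25°.
Day length = 2 H_s / 15° h⁻¹ = 148.50° / 15 = 9.900 h.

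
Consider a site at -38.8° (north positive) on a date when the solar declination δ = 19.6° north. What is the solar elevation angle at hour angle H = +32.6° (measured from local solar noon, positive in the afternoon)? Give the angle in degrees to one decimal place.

24.1°

cos θ_z = sin(-38.8°) sin(19.6°) + cos(-38.8°) cos(19.6°) cos(32.60°) = -0.2102 + 0.6185 = 0.4083.
θ_z = arccos(0.4083) = 65.90°, so the elevation is 90° − 65.90° = 24.10°.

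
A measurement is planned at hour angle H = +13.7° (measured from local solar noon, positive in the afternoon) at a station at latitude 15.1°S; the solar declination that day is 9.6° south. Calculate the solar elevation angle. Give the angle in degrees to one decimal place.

75.5°

cos θ_z = sin φ sin δ + cos φ cos δ cos H = (-0.2605)(-0.1668) + (0.9655)(0.9860)(0.9715) = 0.9683.
θ_z = arccos(0.9683) = 14.47°, so the elevation is 90° − 14.47° = 75.53°.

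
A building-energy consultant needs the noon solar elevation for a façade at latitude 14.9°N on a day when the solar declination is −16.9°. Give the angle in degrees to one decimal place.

58.2°

At local solar noon the hour angle is zero, so the elevation is 90° − |φ − δ| = 90° − |14.9° − (-16.9°)| = 90° − 31.8° = 58.2°.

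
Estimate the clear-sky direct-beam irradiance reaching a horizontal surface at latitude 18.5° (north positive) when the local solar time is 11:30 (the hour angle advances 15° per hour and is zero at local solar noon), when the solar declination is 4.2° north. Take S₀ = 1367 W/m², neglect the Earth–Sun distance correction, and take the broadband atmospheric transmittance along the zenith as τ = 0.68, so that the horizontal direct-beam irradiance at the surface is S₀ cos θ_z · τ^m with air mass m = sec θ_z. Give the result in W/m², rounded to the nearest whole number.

Hour angle H = 15° × (11.5 − 12) = -7.50°.
cos θ_z = sin(18.5°) sin(4.2°) + cos(18.5°) cos(4.2°) cos(-7.50°) = 0.0232 + 0.9377 = 0.9609.
Air mass m = 1/cos θ_z = 1/0.9609 = 1.041; τ^m = 0.68^1.041 = 0.6693.
Surface direct beam = 1367 × 0.9609 × 0.6693 = 879.16 W/m².

879 W/m²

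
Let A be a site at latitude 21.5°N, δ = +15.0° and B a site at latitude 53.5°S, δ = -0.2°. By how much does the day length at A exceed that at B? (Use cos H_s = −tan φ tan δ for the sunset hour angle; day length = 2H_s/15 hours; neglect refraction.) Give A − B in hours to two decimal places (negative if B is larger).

+0.77 h

A: H_s = arccos(−tan 21.5° · tan 15.0°) = 96.06°, so 2H_s/15 = 12.8080 h.
B: H_s = arccos(−tan -53.5° · tan -0.2°) = 90.27°, so 2H_s/15 = 12.0360 h.
A − B = 12.8080 − 12.0360 = 0.7720 h.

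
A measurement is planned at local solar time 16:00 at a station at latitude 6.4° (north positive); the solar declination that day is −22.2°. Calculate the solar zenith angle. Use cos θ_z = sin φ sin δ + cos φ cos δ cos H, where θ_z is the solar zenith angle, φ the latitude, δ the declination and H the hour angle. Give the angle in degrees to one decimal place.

65.3°

Hour angle H = 15° × (16 − 12) = 60.00°.
cos θ_z = sin(6.4°) sin(-22.2°) + cos(6.4°) cos(-22.2°) cos(60.00°) = -0.0421 + 0.4601 = 0.4180.
θ_z = arccos(0.4180) = 65.29°.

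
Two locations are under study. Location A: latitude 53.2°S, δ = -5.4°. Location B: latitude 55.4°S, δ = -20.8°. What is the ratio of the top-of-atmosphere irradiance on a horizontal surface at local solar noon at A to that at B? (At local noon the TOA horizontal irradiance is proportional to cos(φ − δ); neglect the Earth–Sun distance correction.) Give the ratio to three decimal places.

0.816

A: cos θ_z = cos(-53.2° − (-5.4°)) = 0.6717.
B: cos θ_z = cos(-55.4° − (-20.8°)) = 0.8231.
Ratio A/B = 0.6717 / 0.8231 = 0.8161.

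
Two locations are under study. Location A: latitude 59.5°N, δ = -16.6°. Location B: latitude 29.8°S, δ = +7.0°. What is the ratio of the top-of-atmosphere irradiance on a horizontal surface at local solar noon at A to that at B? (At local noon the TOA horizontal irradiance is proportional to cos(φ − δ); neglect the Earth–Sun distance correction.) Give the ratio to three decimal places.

A: cos θ_z = cos(59.5° − (-16.6°)) = 0.2402.
B: cos θ_z = cos(-29.8° − (7.0°)) = 0.8007.
Ratio A/B = 0.2402 / 0.8007 = 0.3000.

0.300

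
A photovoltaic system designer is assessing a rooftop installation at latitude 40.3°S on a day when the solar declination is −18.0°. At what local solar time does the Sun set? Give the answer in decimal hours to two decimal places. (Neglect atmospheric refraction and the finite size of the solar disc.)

The sunset hour angle satisfies cos H_s = −tan φ tan δ = -0.2756, giving H_s = 106.00°.
Sunset is at 12 + H_s/15 = 12 + 7.067 = 19.067 h local solar time.

19.07 h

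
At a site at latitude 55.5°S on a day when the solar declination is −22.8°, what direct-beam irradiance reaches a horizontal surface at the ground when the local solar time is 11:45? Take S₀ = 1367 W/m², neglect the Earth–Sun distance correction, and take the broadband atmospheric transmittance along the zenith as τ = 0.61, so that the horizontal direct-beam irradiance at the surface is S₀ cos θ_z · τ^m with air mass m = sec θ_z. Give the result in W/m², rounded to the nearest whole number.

Hour angle H = 15° × (11.75 − 12) = -3.75°.
cos θ_z = sin φ sin δ + cos φ cos δ cos H = (-0.8241)(-0.3875) + (0.5664)(0.9219)(0.9979) = 0.8404.
Air mass m = 1/cos θ_z = 1/0.8404 = 1.190; τ^m = 0.61^1.190 = 0.5553.
Surface direct beam = 1367 × 0.8404 × 0.5553 = 637.94 W/m².

638 W/m²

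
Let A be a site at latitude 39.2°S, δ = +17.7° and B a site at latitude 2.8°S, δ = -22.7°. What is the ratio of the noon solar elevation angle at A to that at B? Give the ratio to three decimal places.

A: 90° − |-39.2 − (17.7)| = 33.10°.
B: 90° − |-2.8 − (-22.7)| = 70.10°.
Ratio A/B = 33.1000 / 70.1000 = 0.4722.

0.472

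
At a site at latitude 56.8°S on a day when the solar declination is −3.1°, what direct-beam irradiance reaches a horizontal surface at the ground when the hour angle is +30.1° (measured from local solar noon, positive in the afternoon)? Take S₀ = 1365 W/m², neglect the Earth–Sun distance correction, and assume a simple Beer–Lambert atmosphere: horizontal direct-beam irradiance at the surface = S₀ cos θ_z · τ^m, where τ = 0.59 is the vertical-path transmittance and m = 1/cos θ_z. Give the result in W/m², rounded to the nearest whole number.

cos θ_z = sin φ sin δ + cos φ cos δ cos H = (-0.8368)(-0.0541) + (0.5476)(0.9985)(0.8652) = 0.5183.
Air mass m = 1/cos θ_z = 1/0.5183 = 1.929; τ^m = 0.59^1.929 = 0.3614.
Surface direct beam = 1365 × 0.5183 × 0.3614 = 255.68 W/m².

256 W/m²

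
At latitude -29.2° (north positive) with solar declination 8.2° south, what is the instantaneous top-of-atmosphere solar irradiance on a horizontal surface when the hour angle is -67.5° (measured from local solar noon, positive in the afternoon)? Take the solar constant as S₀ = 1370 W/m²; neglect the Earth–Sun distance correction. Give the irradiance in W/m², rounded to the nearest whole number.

548 W/m²

cos θ_z = sin(-29.2°) sin(-8.2°) + cos(-29.2°) cos(-8.2°) cos(-67.50°) = 0.0696 + 0.3306 = 0.4002.
Top-of-atmosphere irradiance = S₀ cos θ_z = 1370 × 0.4002 = 548.27 W/m².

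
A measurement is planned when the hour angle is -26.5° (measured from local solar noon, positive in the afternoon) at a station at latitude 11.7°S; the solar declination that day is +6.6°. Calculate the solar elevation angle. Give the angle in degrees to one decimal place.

cos θ_z = sin(-11.7°) sin(6.6°) + cos(-11.7°) cos(6.6°) cos(-26.50°) = -0.0233 + 0.8705 = 0.8472.
θ_z = arccos(0.8472) = 32.09°, so the elevation is 90° − 32.09° = 57.91°.

57.9°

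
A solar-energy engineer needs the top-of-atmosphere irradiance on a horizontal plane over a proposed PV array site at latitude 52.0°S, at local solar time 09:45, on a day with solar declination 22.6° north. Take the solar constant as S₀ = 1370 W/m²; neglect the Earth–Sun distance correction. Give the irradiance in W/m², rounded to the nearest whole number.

233 W/m²

Hour angle H = 15° × (9.75 − 12) = -33.75°.
cos θ_z = sin(-52.0°) sin(22.6°) + cos(-52.0°) cos(22.6°) cos(-33.75°) = -0.3028 + 0.4726 = 0.1698.
Top-of-atmosphere irradiance = S₀ cos θ_z = 1370 × 0.1698 = 232.63 W/m².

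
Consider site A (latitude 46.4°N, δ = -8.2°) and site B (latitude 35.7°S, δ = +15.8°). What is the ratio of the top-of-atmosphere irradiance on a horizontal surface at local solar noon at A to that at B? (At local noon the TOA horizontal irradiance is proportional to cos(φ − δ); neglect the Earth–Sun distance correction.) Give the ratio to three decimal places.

A: cos θ_z = cos(46.4° − (-8.2°)) = 0.5793.
B: cos θ_z = cos(-35.7° − (15.8°)) = 0.6225.
Ratio A/B = 0.5793 / 0.6225 = 0.9306.

0.931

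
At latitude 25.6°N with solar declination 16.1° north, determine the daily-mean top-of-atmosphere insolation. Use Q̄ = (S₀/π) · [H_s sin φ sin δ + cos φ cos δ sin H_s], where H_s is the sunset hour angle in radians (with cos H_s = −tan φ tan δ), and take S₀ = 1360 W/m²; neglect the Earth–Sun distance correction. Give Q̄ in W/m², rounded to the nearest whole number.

−tan φ tan δ = −(0.4791)(0.2886) = -0.1383; H_s = arccos(-0.1383) = 97.95°. In radians, H_s = 1.7096.
H_s sin φ sin δ = 1.7096 × 0.4321 × 0.2773 = 0.2048.
cos φ cos δ sin H_s = 0.9018 × 0.9608 × 0.9904 = 0.8581.
Q̄ = (1360/π) × (0.2048 + 0.8581) = 432.90 × 1.0629 = 460.13 W/m².

460 W/m²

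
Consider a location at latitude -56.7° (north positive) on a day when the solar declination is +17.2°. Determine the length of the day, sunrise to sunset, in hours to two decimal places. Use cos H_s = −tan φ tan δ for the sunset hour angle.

8.25 hours

−tan φ tan δ = −(-1.5224)(0.3096) = 0.4713; H_s = arccos(0.4713) = 61.88°.
Day length = 2 H_s / 15° h⁻¹ = 123.76° / 15 = 8.251 h.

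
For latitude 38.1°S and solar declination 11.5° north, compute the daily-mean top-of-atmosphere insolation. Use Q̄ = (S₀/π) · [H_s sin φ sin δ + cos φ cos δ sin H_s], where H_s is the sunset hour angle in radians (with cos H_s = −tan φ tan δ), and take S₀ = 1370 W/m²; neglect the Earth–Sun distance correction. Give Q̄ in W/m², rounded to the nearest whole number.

256 W/m²

The sunset hour angle satisfies cos H_s = −tan φ tan δ = 0.1595, giving H_s = 80.82°. In radians, H_s = 1.4106.
H_s sin φ sin δ = 1.4106 × -0.6170 × 0.1994 = -0.1735.
cos φ cos δ sin H_s = 0.7869 × 0.9799 × 0.9872 = 0.7612.
Q̄ = (1370/π) × (-0.1735 + 0.7612) = 436.08 × 0.5877 = 256.28 W/m².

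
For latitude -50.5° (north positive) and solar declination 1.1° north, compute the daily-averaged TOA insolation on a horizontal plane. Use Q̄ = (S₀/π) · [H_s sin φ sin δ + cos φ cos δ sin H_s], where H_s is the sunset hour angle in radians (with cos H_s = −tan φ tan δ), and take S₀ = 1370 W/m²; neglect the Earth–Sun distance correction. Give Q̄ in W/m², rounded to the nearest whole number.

267 W/m²

The sunset hour angle satisfies cos H_s = −tan φ tan δ = 0.0233, giving H_s = 88.66°. In radians, H_s = 1.5474.
H_s sin φ sin δ = 1.5474 × -0.7716 × 0.0192 = -0.0229.
cos φ cos δ sin H_s = 0.6361 × 0.9998 × 0.9997 = 0.6358.
Q̄ = (1370/π) × (-0.0229 + 0.6358) = 436.08 × 0.6129 = 267.27 W/m².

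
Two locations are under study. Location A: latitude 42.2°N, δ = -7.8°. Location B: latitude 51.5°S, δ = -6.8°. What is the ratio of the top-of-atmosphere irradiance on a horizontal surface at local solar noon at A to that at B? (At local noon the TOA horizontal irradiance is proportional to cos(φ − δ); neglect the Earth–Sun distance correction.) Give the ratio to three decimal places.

0.904

A: cos θ_z = cos(42.2° − (-7.8°)) = 0.6428.
B: cos θ_z = cos(-51.5° − (-6.8°)) = 0.7108.
Ratio A/B = 0.6428 / 0.7108 = 0.9043.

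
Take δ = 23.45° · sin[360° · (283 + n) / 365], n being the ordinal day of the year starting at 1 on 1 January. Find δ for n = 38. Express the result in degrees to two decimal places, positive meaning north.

-16.11°

360 × (283 + 38) / 365 = 316.603°; sin(316.603°) = -0.6870.
δ = 23.45 × -0.6870 = -16.110° ≈ -16.11°.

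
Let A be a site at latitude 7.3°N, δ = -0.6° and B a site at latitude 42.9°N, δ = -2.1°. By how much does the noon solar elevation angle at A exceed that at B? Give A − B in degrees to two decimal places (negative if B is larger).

A: 90° − |7.3 − (-0.6)| = 82.10°.
B: 90° − |42.9 − (-2.1)| = 45.00°.
A − B = 82.10 − 45.00 = 37.10°.

+37.10°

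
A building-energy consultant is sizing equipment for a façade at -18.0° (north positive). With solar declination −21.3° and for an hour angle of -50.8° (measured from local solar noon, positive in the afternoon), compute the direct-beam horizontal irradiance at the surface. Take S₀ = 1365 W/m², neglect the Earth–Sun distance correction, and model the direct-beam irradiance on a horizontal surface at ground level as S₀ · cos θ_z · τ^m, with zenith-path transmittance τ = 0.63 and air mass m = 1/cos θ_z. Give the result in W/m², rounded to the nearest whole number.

462 W/m²

cos θ_z = sin φ sin δ + cos φ cos δ cos H = (-0.3090)(-0.3633) + (0.9511)(0.9317)(0.6320) = 0.6723.
Air mass m = 1/cos θ_z = 1/0.6723 = 1.487; τ^m = 0.63^1.487 = 0.5031.
Surface direct beam = 1365 × 0.6723 × 0.5031 = 461.69 W/m².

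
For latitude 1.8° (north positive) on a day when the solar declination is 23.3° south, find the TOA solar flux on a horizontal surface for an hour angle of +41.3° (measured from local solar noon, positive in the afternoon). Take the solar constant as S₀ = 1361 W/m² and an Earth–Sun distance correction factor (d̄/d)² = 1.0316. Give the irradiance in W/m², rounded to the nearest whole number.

951 W/m²

With φ = 1.8°, δ = -23.3°, H = 41.30°: sin φ sin δ = -0.0124, cos φ cos δ cos H = 0.6897, so cos θ_z = 0.6773.
Top-of-atmosphere irradiance = S₀ (d̄/d)² cos θ_z = 1361 × 1.0316 × 0.6773 = 950.93 W/m².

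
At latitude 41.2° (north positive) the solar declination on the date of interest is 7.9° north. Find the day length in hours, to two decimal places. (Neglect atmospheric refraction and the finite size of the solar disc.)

cos H_s = −tan(41.2°) · tan(7.9°) = -0.1215, so H_s = arccos(-0.1215) = 96.98°.
Day length = 2 H_s / 15° h⁻¹ = 193.96° / 15 = 12.931 h.

12.93 hours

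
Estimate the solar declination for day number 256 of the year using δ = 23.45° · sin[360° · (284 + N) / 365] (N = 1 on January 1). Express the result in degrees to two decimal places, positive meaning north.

+3.02°

360 × (284 + 256) / 365 = 532.603°; sin(532.603°) = 0.1287.
δ = 23.45 × 0.1287 = 3.018° ≈ +3.02°.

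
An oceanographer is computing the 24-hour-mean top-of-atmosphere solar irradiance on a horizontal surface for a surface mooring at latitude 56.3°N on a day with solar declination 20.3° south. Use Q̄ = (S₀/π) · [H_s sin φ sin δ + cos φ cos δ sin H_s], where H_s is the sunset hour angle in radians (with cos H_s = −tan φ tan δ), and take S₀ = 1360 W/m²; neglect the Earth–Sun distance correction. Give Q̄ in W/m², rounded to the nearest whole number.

65 W/m²

−tan φ tan δ = −(1.4994)(-0.3699) = 0.5546; H_s = arccos(0.5546) = 56.32°. In radians, H_s = 0.9830.
H_s sin φ sin δ = 0.9830 × 0.8320 × -0.3469 = -0.2837.
cos φ cos δ sin H_s = 0.5548 × 0.9379 × 0.8322 = 0.4330.
Q̄ = (1360/π) × (-0.2837 + 0.4330) = 432.90 × 0.1493 = 64.63 W/m².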